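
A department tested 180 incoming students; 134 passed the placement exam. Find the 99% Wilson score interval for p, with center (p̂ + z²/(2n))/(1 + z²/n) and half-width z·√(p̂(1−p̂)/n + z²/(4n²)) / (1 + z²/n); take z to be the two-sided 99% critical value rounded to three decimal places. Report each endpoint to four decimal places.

p̂ = 134/180 = 0.74444; z = 2.576, so z² = 6.635776.
Denominator 1 + z²/n = 1 + 6.635776/180 = 1.036865.
Center = (0.74444 + 0.018433)/1.036865 = 0.73575.
Radicand: p̂(1−p̂)/n + z²/(4n²) = 0.001056927 + 0.000051202 = 0.001108129.
Half-width = 2.576·√0.001108129/1.036865 = 0.08270.
CI: 0.73575 ± 0.08270 = (0.6531, 0.8185).

(0.6531, 0.8185)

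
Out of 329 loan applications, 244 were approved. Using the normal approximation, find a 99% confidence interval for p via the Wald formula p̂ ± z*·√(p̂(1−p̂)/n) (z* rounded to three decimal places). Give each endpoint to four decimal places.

p̂ = 244/329 = 0.74164.
Standard error of p̂: √(0.191609/329) = √0.000582400 = 0.024133.
The 99% critical value is z* = 2.576.
Margin of error: 2.576 × 0.024133 = 0.06217.
Interval: 0.74164 ± 0.06217 → (0.6795, 0.8038).

(0.6795, 0.8038)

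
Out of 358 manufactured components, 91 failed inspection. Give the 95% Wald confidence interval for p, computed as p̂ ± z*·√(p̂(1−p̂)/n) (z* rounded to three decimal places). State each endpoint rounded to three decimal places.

(0.209, 0.299)

The sample proportion is 91/358 = 0.25419.
SE = √(p̂(1−p̂)/n) = √(0.189577/358) = 0.023012.
The 95% critical value is z* = 1.960.
Margin = 1.960·0.023012 = 0.04510.
Interval: 0.25419 ± 0.04510 → (0.209, 0.299).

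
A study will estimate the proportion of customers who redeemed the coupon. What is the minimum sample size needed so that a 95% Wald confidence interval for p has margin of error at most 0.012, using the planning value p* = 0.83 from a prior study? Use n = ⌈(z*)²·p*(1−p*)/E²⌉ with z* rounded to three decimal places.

n = 3765

z* = 1.960 at the 95% level.
p*(1−p*) = 0.1411.
Required n before rounding: 3.841600 × 0.1411 / 0.012² = 3764.234.
⌈3764.234⌉ = 3765.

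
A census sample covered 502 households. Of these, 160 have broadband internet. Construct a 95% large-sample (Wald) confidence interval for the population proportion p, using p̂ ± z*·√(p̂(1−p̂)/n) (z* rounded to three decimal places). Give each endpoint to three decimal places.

(0.278, 0.359)

The sample proportion is 160/502 = 0.31873.
SE(p̂) = √(0.31873·0.68127/502) = 0.020798.
The 95% critical value is z* = 1.960.
Margin = 1.960·0.020798 = 0.04076.
CI: 0.31873 ± 0.04076 = (0.278, 0.359).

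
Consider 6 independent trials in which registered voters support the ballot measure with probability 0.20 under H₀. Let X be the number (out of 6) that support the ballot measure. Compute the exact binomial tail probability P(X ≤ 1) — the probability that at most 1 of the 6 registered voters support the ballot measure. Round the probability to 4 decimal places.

X ~ Binomial(n=6, p=0.20).
P(X ≤ 1) = C(6,0)·0.20^0·0.80^6 + C(6,1)·0.20^1·0.80^5.
= 0.262144 + 0.393216 = 0.6554.

P = 0.6554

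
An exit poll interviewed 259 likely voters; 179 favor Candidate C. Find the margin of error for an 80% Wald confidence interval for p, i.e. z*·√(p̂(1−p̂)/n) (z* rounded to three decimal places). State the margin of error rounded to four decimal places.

ME = 0.0368

Sample proportion p̂ = 179/259 = 0.69112.
SE(p̂) = √(0.69112·0.30888/259) = 0.028709.
The 80% critical value is z* = 1.282.
ME = 1.282·0.028709 = 0.0368.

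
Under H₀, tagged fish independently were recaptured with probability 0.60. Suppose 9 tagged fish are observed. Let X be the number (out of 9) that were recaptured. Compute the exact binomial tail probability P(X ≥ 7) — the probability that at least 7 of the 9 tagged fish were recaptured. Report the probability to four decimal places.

P = 0.2318

X ~ Binomial(n=9, p=0.60).
P(X ≥ 7) = C(9,7)·0.60^7·0.40^2 + C(9,8)·0.60^8·0.40^1 + C(9,9)·0.60^9·0.40^0.
= 0.161243 + 0.060466 + 0.010078 = 0.2318.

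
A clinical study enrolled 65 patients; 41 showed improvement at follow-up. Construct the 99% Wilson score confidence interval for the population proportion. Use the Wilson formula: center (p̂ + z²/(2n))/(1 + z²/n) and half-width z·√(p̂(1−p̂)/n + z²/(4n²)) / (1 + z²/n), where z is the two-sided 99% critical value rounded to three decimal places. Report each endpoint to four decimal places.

Here p̂ = 41/65 = 0.63077 and z = 2.576 (z² = 6.635776).
1 + z²/n = 1.102089.
Center = (0.63077 + 0.051044)/1.102089 = 0.61866.
Radicand: p̂(1−p̂)/n + z²/(4n²) = 0.003583068 + 0.000392649 = 0.003975717.
Half-width = 2.576·√0.003975717/1.102089 = 0.14738.
So the interval runs from 0.4713 to 0.7660.

(0.4713, 0.7660)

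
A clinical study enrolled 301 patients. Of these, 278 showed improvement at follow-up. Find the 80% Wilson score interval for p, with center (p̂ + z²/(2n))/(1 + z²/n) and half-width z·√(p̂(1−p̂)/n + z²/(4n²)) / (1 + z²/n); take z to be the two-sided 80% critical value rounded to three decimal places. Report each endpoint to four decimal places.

(0.9016, 0.9410)

p̂ = 278/301 = 0.92359; z = 1.282, so z² = 1.643524.
Denominator 1 + z²/n = 1 + 1.643524/301 = 1.005460.
Center = (0.92359 + 0.002730)/1.005460 = 0.92129.
Radicand: p̂(1−p̂)/n + z²/(4n²) = 0.000234462 + 0.000004535 = 0.000238997.
Half-width = 1.282·√0.000238997/1.005460 = 0.01971.
So the interval runs from 0.9016 to 0.9410.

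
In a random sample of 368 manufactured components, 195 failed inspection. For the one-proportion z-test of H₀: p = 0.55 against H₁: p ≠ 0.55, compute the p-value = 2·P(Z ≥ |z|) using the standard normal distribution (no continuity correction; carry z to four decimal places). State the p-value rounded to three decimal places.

p̂ = 195/368 = 0.52989.
Under H₀, SE = √(p₀(1−p₀)/n) = √(0.55·0.45/368) = √0.000672554 = 0.025934.
Test statistic (full precision, shown to 4 dp): z = (195/368 − 0.55)/SE₀ ≈ -0.7754.
From the standard normal, 2·P(Z ≥ |z|) = 0.438.

p-value = 0.438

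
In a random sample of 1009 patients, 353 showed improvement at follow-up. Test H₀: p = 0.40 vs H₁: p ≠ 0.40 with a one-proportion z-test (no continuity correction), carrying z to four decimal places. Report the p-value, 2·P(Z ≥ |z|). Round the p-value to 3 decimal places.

p-value = 0.001

The sample proportion is 353/1009 = 0.34985.
Under H₀, SE = √(p₀(1−p₀)/n) = √(0.40·0.60/1009) = √0.000237859 = 0.015423.
z = (p̂ − p₀)/SE = (353/1009 − 0.40)/0.015423 ≈ -3.2516.
p-value = 2·P(Z ≥ |z|) with z = -3.2516 → 0.001.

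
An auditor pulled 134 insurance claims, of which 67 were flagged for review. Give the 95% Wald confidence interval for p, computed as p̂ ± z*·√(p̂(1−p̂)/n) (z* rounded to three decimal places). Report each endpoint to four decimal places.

(0.4153, 0.5847)

The sample proportion is 67/134 = 0.50000.
SE = √(p̂(1−p̂)/n) = √(0.250000/134) = 0.043193.
z* = 1.960 at the 95% level.
Margin = 1.960·0.043193 = 0.08466.
Interval: 0.50000 ± 0.08466 → (0.4153, 0.5847).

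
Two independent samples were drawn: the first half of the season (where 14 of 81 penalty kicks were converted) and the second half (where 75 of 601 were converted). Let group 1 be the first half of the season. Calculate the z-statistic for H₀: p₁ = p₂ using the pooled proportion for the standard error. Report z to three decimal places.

Sample proportions: p̂₁ = 14/81 = 0.17284 and p̂₂ = 75/601 = 0.12479.
Pooling: p̂ = 89/682 = 0.13050.
SE = √[p̂(1−p̂)(1/n₁+1/n₂)] = √[0.13050·0.86950·(1/81+1/601)] ≈ 0.039870.
z = (p̂₁ − p̂₂)/SE = (0.17284 − 0.12479)/0.039870 = 0.04805/0.039870 = 1.205.

z = 1.205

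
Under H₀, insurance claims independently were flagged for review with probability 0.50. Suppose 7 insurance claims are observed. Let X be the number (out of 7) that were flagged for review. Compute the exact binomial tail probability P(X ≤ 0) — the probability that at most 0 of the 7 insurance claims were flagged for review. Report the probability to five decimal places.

P = 0.00781

X ~ Binomial(n=7, p=0.50).
P(X ≤ 0) = C(7,0)·0.50^0·0.50^7.
= 0.007812 = 0.00781.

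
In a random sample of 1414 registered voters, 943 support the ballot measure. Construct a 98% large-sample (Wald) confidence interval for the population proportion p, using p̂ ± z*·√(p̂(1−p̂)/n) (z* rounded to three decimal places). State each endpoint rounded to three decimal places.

(0.638, 0.696)

The sample proportion is 943/1414 = 0.66690.
SE(p̂) = √(0.66690·0.33310/1414) = 0.012534.
For 98% confidence, z* = 2.326.
Margin = 2.326·0.012534 = 0.02915.
CI: 0.66690 ± 0.02915 = (0.638, 0.696).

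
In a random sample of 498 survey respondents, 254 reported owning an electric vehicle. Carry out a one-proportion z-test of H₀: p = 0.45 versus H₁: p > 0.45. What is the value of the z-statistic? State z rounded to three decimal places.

p̂ = 254/498 = 0.51004.
Under H₀, SE = √(p₀(1−p₀)/n) = √(0.45·0.55/498) = √0.000496988 = 0.022293.
Test statistic: z = 0.06004/0.022293 = 2.693.

z = 2.693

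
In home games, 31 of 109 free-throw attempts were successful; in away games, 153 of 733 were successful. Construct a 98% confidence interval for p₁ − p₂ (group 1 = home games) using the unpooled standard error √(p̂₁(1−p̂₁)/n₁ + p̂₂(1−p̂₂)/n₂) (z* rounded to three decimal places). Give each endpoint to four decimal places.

p̂₁ = 31/109 = 0.28440, p̂₂ = 153/733 = 0.20873; p̂₁ − p̂₂ = 0.07567.
Unpooled SE = √(p̂₁(1−p̂₁)/n₁ + p̂₂(1−p̂₂)/n₂) = √(0.001867140 + 0.000225324) = 0.045743.
z* = 2.326 at the 98% level. Margin = 2.326·0.045743 = 0.10640.
Interval: 0.07567 ± 0.10640 → (-0.0307, 0.1821).

(-0.0307, 0.1821)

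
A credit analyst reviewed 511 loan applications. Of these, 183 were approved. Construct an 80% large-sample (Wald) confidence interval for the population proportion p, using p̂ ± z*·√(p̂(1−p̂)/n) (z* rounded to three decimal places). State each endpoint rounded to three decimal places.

The sample proportion is 183/511 = 0.35812.
Standard error of p̂: √(0.229870/511) = √0.000449844 = 0.021210.
z* = 1.282 at the 80% level.
Margin of error: 1.282 × 0.021210 = 0.02719.
So the interval runs from 0.331 to 0.385.

(0.331, 0.385)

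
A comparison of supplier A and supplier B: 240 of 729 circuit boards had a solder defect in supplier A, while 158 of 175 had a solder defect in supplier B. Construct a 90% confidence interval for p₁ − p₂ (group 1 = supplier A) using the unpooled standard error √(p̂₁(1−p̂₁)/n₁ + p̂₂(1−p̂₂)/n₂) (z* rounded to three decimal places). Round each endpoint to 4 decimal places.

(-0.6203, -0.5270)

p̂₁ = 0.32922, p̂₂ = 0.90286, so the observed difference is -0.57364.
Unpooled SE = √(p̂₁(1−p̂₁)/n₁ + p̂₂(1−p̂₂)/n₂) = √(0.000302927 + 0.000501178) = 0.028357.
z* = 1.645 at the 90% level. Margin of error = 0.04665.
Interval: -0.57364 ± 0.04665 → (-0.6203, -0.5270).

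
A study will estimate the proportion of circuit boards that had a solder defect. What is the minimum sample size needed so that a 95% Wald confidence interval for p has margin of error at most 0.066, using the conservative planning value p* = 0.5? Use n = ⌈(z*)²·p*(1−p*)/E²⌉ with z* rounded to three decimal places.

n = 221

For 95% confidence, z* = 1.960.
p*(1−p*) = 0.50·0.50 = 0.2500.
Required n before rounding: 3.841600 × 0.2500 / 0.066² = 220.478.
Rounding up, n = 221.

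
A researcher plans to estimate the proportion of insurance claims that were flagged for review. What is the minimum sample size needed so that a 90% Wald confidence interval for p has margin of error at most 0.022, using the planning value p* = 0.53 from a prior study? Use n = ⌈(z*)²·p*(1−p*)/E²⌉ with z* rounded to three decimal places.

n = 1393

For 90% confidence, z* = 1.645.
p*(1−p*) = 0.53·0.47 = 0.2491.
(z*)²·p*(1−p*)/E² = 2.706025·0.2491/0.000484 = 1392.708.
⌈1392.708⌉ = 1393.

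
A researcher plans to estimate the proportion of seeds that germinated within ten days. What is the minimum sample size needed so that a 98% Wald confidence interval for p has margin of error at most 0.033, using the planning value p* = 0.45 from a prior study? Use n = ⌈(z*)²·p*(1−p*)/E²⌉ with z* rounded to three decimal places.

n = 1230

For 98% confidence, z* = 2.326.
p*(1−p*) = 0.2475.
Required n before rounding: 5.410276 × 0.2475 / 0.033² = 1229.608.
⌈1229.608⌉ = 1230.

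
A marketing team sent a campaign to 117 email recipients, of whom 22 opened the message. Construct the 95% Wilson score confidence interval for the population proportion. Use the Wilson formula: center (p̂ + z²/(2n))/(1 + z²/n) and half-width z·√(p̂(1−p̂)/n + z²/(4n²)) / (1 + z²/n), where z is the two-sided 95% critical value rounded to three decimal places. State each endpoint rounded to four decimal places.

Here p̂ = 22/117 = 0.18803 and z = 1.960 (z² = 3.841600).
1 + z²/n = 1.032834.
Center = (0.18803 + 0.016417)/1.032834 = 0.19795.
Radicand: p̂(1−p̂)/n + z²/(4n²) = 0.001304934 + 0.000070159 = 0.001375093.
Half-width = 1.960·√0.001375093/1.032834 = 0.07037.
Interval: 0.19795 ± 0.07037 → (0.1276, 0.2683).

(0.1276, 0.2683)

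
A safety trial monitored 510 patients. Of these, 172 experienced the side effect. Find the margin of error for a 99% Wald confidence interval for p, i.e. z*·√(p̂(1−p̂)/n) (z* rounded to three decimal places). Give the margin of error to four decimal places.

ME = 0.0539

Sample proportion p̂ = 172/510 = 0.33725.
SE(p̂) = √(0.33725·0.66275/510) = 0.020935.
The 99% critical value is z* = 2.576.
So ME = 0.0539.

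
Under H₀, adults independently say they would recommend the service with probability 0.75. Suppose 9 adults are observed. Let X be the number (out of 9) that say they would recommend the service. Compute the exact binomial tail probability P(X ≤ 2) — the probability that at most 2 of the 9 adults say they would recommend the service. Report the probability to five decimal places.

X is binomial with n = 9 and p = 0.75.
P(X ≤ 2) = C(9,0)·0.75^0·0.25^9 + C(9,1)·0.75^1·0.25^8 + C(9,2)·0.75^2·0.25^7.
= 0.000004 + 0.000103 + 0.001236 = 0.00134.

P = 0.00134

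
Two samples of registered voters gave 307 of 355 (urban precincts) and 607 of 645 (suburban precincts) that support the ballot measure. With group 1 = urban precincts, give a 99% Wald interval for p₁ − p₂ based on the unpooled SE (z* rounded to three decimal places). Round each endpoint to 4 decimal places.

p̂₁ = 307/355 = 0.86479, p̂₂ = 607/645 = 0.94109; p̂₁ − p̂₂ = -0.07630.
Unpooled SE = √(p̂₁(1−p̂₁)/n₁ + p̂₂(1−p̂₂)/n₂) = √(0.000329378 + 0.000085959) = 0.020380.
z* = 2.576 at the 99% level. Margin = 2.576·0.020380 = 0.05250.
CI: -0.07630 ± 0.05250 = (-0.1288, -0.0238).

(-0.1288, -0.0238)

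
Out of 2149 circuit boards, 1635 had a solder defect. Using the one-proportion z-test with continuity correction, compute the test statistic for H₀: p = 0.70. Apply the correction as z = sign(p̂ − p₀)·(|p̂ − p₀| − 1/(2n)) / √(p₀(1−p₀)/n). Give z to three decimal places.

z = 6.129

The sample proportion is 1635/2149 = 0.76082. p̂ − p₀ = 0.060819.
1/(2n) = 0.000233.
Corrected numerator: |0.060819| − 0.000233 = 0.060586.
Under H₀, SE = √(p₀(1−p₀)/n) = √(0.70·0.30/2149) = √0.000097720 = 0.009885.
z = +0.060586/0.009885 = 6.129.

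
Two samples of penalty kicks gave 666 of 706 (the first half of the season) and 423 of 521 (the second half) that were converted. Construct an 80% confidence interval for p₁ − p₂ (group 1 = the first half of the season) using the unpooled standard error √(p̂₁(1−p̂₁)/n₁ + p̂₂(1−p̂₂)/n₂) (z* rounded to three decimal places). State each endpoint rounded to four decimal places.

p̂₁ = 0.94334, p̂₂ = 0.81190, so the observed difference is 0.13144.
Unpooled SE = √(p̂₁(1−p̂₁)/n₁ + p̂₂(1−p̂₂)/n₂) = √(0.000075704 + 0.000293125) = 0.019205.
The 80% critical value is z* = 1.282. Margin of error = 0.02462.
So the interval runs from 0.1068 to 0.1561.

(0.1068, 0.1561)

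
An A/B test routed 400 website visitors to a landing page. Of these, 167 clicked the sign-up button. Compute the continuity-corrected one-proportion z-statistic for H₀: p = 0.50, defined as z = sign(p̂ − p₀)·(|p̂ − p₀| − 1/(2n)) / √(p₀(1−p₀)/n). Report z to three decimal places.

z = -3.250

With x = 167 successes in n = 400, p̂ = 0.41750. p̂ − p₀ = -0.082500.
Continuity correction 1/(2n) = 1/800 = 0.001250.
Corrected numerator: |-0.082500| − 0.001250 = 0.081250.
Under H₀, SE = √(p₀(1−p₀)/n) = √(0.50·0.50/400) = √0.000625000 = 0.025000.
z = −0.081250/0.025000 = -3.250.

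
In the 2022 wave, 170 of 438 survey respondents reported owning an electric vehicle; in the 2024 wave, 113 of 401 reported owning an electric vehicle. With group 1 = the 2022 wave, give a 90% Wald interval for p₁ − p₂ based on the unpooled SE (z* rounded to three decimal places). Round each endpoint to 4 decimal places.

(0.0531, 0.1596)

p̂₁ = 170/438 = 0.38813, p̂₂ = 113/401 = 0.28180; p̂₁ − p̂₂ = 0.10633.
SE = √(0.000542202 + 0.000504705) = √0.001046907 = 0.032356.
For 90% confidence, z* = 1.645. Margin of error = 0.05323.
Interval: 0.10633 ± 0.05323 → (0.0531, 0.1596).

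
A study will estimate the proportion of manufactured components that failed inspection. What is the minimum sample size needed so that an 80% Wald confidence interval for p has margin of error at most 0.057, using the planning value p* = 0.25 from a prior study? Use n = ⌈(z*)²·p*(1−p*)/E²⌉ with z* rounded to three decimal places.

n = 95

The 80% critical value is z* = 1.282.
p*(1−p*) = 0.25·0.75 = 0.1875.
Required n before rounding: 1.643524 × 0.1875 / 0.057² = 94.848.
⌈94.848⌉ = 95.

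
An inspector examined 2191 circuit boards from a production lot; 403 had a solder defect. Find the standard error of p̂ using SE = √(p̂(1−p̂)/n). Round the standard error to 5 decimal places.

p̂ = 403/2191 = 0.18393.
p̂(1−p̂) = 0.18393·0.81607 = 0.150100.
Dividing by n and taking the root: √0.000068508 = 0.00828.

SE = 0.00828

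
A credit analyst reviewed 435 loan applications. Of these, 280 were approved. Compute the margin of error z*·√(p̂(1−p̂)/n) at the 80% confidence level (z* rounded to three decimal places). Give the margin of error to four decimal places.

The sample proportion is 280/435 = 0.64368.
SE(p̂) = √(0.64368·0.35632/435) = 0.022962.
The 80% critical value is z* = 1.282.
ME = 1.282·0.022962 = 0.0294.

ME = 0.0294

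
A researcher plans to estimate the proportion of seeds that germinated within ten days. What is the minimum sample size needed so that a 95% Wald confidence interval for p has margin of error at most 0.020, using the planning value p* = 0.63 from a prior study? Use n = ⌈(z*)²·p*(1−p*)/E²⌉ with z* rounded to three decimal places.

For 95% confidence, z* = 1.960.
p*(1−p*) = 0.2331.
(z*)²·p*(1−p*)/E² = 3.841600·0.2331/0.000400 = 2238.692.
Rounding up, n = 2239.

n = 2239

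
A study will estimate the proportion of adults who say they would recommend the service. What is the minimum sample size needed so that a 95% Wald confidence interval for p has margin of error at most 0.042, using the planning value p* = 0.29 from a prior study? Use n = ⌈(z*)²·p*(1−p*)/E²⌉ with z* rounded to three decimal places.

z* = 1.960 at the 95% level.
p*(1−p*) = 0.2059.
Required n before rounding: 3.841600 × 0.2059 / 0.042² = 448.404.
⌈448.404⌉ = 449.

n = 449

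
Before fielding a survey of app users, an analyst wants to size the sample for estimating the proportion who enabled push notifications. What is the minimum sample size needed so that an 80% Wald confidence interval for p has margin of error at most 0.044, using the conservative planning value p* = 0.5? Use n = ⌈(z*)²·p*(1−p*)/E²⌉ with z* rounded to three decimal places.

z* = 1.282 at the 80% level.
p*(1−p*) = 0.2500.
(z*)²·p*(1−p*)/E² = 1.643524·0.2500/0.001936 = 212.232.
⌈212.232⌉ = 213.

n = 213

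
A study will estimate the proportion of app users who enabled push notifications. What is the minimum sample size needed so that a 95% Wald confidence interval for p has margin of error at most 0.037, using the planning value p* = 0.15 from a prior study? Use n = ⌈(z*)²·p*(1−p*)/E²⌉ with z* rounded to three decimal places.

n = 358

For 95% confidence, z* = 1.960.
p*(1−p*) = 0.15·0.85 = 0.1275.
Required n before rounding: 3.841600 × 0.1275 / 0.037² = 357.782.
⌈357.782⌉ = 358.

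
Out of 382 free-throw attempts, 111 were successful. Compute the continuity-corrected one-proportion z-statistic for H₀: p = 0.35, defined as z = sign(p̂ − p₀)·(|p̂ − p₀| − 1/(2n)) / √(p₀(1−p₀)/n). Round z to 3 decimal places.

p̂ = 111/382 = 0.29058. p̂ − p₀ = -0.059424.
Continuity correction 1/(2n) = 1/764 = 0.001309.
Corrected numerator: |-0.059424| − 0.001309 = 0.058115.
SE₀ = √(0.35·0.65/382) = 0.024404.
z = (−)0.058115/0.024404 = -2.381.

z = -2.381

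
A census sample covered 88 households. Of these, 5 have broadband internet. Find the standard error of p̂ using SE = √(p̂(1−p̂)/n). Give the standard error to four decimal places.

SE = 0.0247

Sample proportion p̂ = 5/88 = 0.05682.
p̂(1−p̂) = 0.053591.
SE = √(0.053591/88) = 0.0247.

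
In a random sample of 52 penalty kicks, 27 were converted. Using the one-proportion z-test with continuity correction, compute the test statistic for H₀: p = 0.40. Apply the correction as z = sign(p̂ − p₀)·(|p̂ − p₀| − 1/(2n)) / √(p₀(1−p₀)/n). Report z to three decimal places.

z = 1.613

p̂ = 27/52 = 0.51923. p̂ − p₀ = 0.119231.
Continuity correction 1/(2n) = 1/104 = 0.009615.
Corrected numerator: |0.119231| − 0.009615 = 0.109616.
Null standard error: √(0.40·0.60/52) = √0.004615385 = 0.067937.
z = (+)0.109616/0.067937 = 1.613.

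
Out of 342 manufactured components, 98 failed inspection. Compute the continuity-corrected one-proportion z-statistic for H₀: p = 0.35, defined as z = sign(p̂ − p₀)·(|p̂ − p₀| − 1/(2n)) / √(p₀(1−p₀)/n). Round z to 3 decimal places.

p̂ = 98/342 = 0.28655. p̂ − p₀ = -0.063450.
Continuity correction 1/(2n) = 1/684 = 0.001462.
Corrected numerator: |-0.063450| − 0.001462 = 0.061988.
SE₀ = √(0.35·0.65/342) = 0.025792.
z = −0.061988/0.025792 = -2.403.

z = -2.403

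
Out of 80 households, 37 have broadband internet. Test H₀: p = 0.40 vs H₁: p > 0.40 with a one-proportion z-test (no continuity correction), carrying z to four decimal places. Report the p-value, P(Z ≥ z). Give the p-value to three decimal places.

p-value = 0.127

With x = 37 successes in n = 80, p̂ = 0.46250.
Under H₀, SE = √(p₀(1−p₀)/n) = √(0.40·0.60/80) = √0.003000000 = 0.054772.
Test statistic (full precision, shown to 4 dp): z = (37/80 − 0.40)/SE₀ ≈ 1.1411.
From the standard normal, P(Z ≥ z) = 0.127.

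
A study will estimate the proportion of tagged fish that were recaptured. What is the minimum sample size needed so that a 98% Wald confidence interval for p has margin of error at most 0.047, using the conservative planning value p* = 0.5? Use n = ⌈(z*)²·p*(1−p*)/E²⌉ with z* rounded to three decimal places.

n = 613

z* = 2.326 at the 98% level.
p*(1−p*) = 0.2500.
Required n before rounding: 5.410276 × 0.2500 / 0.047² = 612.299.
⌈612.299⌉ = 613.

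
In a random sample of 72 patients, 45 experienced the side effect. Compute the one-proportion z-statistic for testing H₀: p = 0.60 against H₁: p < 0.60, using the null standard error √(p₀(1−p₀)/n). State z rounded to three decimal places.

z = 0.433

Sample proportion p̂ = 45/72 = 0.62500.
Null standard error: √(0.60·0.40/72) = √0.003333333 = 0.057735.
z = (p̂ − p₀)/SE = (0.62500 − 0.60)/0.057735 = 0.433.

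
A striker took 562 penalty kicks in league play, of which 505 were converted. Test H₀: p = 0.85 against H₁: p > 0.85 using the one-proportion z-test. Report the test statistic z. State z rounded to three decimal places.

Sample proportion p̂ = 505/562 = 0.89858.
Null standard error: √(0.85·0.15/562) = √0.000226868 = 0.015062.
z = (p̂ − p₀)/SE = (0.89858 − 0.85)/0.015062 = 3.225.

z = 3.225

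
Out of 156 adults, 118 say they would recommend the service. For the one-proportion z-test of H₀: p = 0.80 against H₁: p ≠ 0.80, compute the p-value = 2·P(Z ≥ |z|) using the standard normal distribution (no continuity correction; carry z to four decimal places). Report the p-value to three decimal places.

The sample proportion is 118/156 = 0.75641.
Under H₀, SE = √(p₀(1−p₀)/n) = √(0.80·0.20/156) = √0.001025641 = 0.032026.
z = (p̂ − p₀)/SE = (118/156 − 0.80)/0.032026 ≈ -1.3611.
p-value = 2·P(Z ≥ |z|) with z = -1.3611 → 0.173.

p-value = 0.173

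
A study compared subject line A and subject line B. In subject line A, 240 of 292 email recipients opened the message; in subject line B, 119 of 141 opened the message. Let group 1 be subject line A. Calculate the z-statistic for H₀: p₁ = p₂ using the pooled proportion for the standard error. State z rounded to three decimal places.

Sample proportions: p̂₁ = 240/292 = 0.82192 and p̂₂ = 119/141 = 0.84397.
Pooling: p̂ = 359/433 = 0.82910.
Pooled SE = √[0.1416936·0.01051686] ≈ 0.038603.
z = (p̂₁ − p̂₂)/SE = (0.82192 − 0.84397)/0.038603 = -0.02205/0.038603 = -0.571.

z = -0.571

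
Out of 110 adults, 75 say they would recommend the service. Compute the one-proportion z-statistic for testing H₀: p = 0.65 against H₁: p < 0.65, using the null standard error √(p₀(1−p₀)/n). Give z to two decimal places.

z = 0.70

With x = 75 successes in n = 110, p̂ = 0.68182.
Null standard error: √(0.65·0.35/110) = √0.002068182 = 0.045477.
Test statistic: z = 0.03182/0.045477 = 0.70.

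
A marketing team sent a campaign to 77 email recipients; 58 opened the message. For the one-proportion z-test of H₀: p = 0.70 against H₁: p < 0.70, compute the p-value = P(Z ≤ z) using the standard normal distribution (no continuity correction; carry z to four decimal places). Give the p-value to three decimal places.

p-value = 0.846

The sample proportion is 58/77 = 0.75325.
Under H₀, SE = √(p₀(1−p₀)/n) = √(0.70·0.30/77) = √0.002727273 = 0.052223.
Test statistic (full precision, shown to 4 dp): z = (58/77 − 0.70)/SE₀ ≈ 1.0196.
p-value = P(Z ≤ z) with z = 1.0196 → 0.846.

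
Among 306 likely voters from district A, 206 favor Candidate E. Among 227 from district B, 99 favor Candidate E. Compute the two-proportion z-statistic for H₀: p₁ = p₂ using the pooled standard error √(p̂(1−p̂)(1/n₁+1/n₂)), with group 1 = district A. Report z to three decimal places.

p̂₁ = 206/306 = 0.67320, p̂₂ = 99/227 = 0.43612.
Pooling: p̂ = 305/533 = 0.57223.
Pooled SE = √[0.2447824·0.00767326] ≈ 0.043339.
z = (p̂₁ − p̂₂)/SE = (0.67320 − 0.43612)/0.043339 = 0.23708/0.043339 = 5.470.

z = 5.470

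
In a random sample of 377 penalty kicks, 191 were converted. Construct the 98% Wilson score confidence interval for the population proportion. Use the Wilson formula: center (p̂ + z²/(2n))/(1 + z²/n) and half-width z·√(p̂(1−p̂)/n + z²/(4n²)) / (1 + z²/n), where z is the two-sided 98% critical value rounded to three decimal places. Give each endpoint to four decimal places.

(0.4471, 0.5660)

p̂ = 191/377 = 0.50663; z = 2.326, so z² = 5.410276.
Denominator 1 + z²/n = 1 + 5.410276/377 = 1.014351.
Center = (0.50663 + 0.007175)/1.014351 = 0.50654.
Radicand: p̂(1−p̂)/n + z²/(4n²) = 0.000663013 + 0.000009516 = 0.000672529.
Half-width = z·√(radicand)/denom = 2.326·0.025933/1.014351 = 0.05947.
Interval: 0.50654 ± 0.05947 → (0.4471, 0.5660).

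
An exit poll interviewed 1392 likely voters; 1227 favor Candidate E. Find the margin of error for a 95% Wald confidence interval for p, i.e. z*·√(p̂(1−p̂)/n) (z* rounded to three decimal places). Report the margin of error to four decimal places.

ME = 0.0170

With x = 1227 successes in n = 1392, p̂ = 0.88147.
SE = √(p̂(1−p̂)/n) = √(0.104484/1392) = 0.008664.
z* = 1.960 at the 95% level.
ME = 1.960·0.008664 = 0.0170.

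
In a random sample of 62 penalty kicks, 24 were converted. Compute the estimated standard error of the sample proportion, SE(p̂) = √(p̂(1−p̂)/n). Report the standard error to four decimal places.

Sample proportion p̂ = 24/62 = 0.38710.
p̂(1−p̂) = 0.38710·0.61290 = 0.237254.
SE = √(0.237254/62) = √0.003826677 = 0.0619.

SE = 0.0619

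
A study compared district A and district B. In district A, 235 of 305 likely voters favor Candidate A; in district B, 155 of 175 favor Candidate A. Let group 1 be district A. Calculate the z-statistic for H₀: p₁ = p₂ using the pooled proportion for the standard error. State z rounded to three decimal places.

p̂₁ = 235/305 = 0.77049, p̂₂ = 155/175 = 0.88571.
Pooling: p̂ = 390/480 = 0.81250.
Pooled SE = √[0.1523438·0.00899297] ≈ 0.037014.
z = -0.11522/0.037014 = -3.113.

z = -3.113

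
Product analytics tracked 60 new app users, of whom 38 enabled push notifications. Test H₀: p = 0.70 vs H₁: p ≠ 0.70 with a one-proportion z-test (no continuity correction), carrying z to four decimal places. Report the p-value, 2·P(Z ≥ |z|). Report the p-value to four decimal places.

p̂ = 38/60 = 0.63333.
SE₀ = √(0.70·0.30/60) = 0.059161.
z = (p̂ − p₀)/SE = (38/60 − 0.70)/0.059161 ≈ -1.1269.
From the standard normal, 2·P(Z ≥ |z|) = 0.2598.

p-value = 0.2598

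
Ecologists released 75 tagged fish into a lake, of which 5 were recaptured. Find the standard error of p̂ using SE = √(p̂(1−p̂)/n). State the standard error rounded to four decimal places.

SE = 0.0288

Sample proportion p̂ = 5/75 = 0.06667.
p̂(1−p̂) = 0.062225.
Dividing by n and taking the root: √0.000829667 = 0.0288.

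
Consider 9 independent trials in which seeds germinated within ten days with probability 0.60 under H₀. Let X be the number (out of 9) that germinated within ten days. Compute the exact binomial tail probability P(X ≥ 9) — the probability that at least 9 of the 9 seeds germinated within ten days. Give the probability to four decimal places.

X ~ Binomial(n=9, p=0.60).
P(X ≥ 9) = C(9,9)·0.60^9·0.40^0.
= 0.010078 = 0.0101.

P = 0.0101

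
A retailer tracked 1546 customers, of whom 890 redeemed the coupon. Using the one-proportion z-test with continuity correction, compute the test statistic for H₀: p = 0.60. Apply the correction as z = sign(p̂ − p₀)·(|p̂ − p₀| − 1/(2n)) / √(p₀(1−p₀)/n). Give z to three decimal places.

z = -1.926

With x = 890 successes in n = 1546, p̂ = 0.57568. p̂ − p₀ = -0.024321.
Continuity correction 1/(2n) = 1/3092 = 0.000323.
Corrected numerator: |-0.024321| − 0.000323 = 0.023998.
Null standard error: √(0.60·0.40/1546) = √0.000155239 = 0.012460.
z = (−)0.023998/0.012460 = -1.926.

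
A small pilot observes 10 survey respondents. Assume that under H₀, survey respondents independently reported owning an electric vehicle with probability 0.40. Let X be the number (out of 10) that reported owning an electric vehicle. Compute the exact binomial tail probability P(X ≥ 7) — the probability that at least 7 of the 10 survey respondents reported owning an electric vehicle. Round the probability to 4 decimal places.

P = 0.0548

X ~ Binomial(n=10, p=0.40).
P(X ≥ 7) = C(10,7)·0.40^7·0.60^3 + C(10,8)·0.40^8·0.60^2 + C(10,9)·0.40^9·0.60^1 + C(10,10)·0.40^10·0.60^0.
= 0.042467 + 0.010617 + 0.001573 + 0.000105 = 0.0548.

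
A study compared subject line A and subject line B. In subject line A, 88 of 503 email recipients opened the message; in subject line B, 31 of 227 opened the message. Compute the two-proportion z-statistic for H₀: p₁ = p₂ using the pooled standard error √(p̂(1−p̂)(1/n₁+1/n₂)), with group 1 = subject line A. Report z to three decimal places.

Sample proportions: p̂₁ = 88/503 = 0.17495 and p̂₂ = 31/227 = 0.13656.
Pooling: p̂ = 119/730 = 0.16301.
SE = √[p̂(1−p̂)(1/n₁+1/n₂)] = √[0.16301·0.83699·(1/503+1/227)] ≈ 0.029535.
z = 0.03839/0.029535 = 1.300.

z = 1.300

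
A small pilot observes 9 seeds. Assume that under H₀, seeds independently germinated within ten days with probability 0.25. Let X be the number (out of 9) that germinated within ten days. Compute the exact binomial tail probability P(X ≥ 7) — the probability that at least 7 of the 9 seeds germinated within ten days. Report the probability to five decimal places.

P = 0.00134

X is binomial with n = 9 and p = 0.25.
P(X ≥ 7) = C(9,7)·0.25^7·0.75^2 + C(9,8)·0.25^8·0.75^1 + C(9,9)·0.25^9·0.75^0.
= 0.001236 + 0.000103 + 0.000004 = 0.00134.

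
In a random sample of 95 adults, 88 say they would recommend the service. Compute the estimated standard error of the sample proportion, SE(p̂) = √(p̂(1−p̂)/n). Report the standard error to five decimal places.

p̂ = 88/95 = 0.92632.
p̂(1−p̂) = 0.068251.
SE = √(0.068251/95) = √0.000718432 = 0.02680.

SE = 0.02680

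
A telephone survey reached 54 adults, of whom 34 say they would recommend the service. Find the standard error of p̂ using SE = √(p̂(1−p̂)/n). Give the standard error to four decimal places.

SE = 0.0657

The sample proportion is 34/54 = 0.62963.
p̂(1−p̂) = 0.233196.
SE = √(0.233196/54) = √0.004318444 = 0.0657.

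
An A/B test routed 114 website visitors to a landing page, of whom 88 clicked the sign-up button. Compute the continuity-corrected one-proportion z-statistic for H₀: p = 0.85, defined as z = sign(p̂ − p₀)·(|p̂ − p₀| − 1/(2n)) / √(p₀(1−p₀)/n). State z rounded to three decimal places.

Sample proportion p̂ = 88/114 = 0.77193. p̂ − p₀ = -0.078070.
1/(2n) = 0.004386.
Corrected numerator: |-0.078070| − 0.004386 = 0.073684.
Under H₀, SE = √(p₀(1−p₀)/n) = √(0.85·0.15/114) = √0.001118421 = 0.033443.
z = (−)0.073684/0.033443 = -2.203.

z = -2.203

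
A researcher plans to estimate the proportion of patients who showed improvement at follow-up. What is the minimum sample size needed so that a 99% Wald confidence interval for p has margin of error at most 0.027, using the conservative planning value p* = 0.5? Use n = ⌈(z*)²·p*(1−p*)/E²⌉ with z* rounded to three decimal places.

The 99% critical value is z* = 2.576.
p*(1−p*) = 0.2500.
Required n before rounding: 6.635776 × 0.2500 / 0.027² = 2275.643.
Rounding up, n = 2276.

n = 2276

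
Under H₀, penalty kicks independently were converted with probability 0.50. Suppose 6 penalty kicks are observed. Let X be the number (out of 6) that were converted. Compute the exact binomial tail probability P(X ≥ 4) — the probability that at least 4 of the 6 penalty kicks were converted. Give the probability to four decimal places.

X ~ Binomial(n=6, p=0.50).
P(X ≥ 4) = C(6,4)·0.50^4·0.50^2 + C(6,5)·0.50^5·0.50^1 + C(6,6)·0.50^6·0.50^0.
= 0.234375 + 0.093750 + 0.015625 = 0.3438.

P = 0.3438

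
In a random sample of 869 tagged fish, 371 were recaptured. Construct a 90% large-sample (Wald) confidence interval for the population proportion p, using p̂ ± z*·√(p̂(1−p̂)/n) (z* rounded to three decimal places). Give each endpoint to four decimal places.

Sample proportion p̂ = 371/869 = 0.42693.
SE(p̂) = √(0.42693·0.57307/869) = 0.016779.
For 90% confidence, z* = 1.645.
Margin = 1.645·0.016779 = 0.02760.
So the interval runs from 0.3993 to 0.4545.

(0.3993, 0.4545)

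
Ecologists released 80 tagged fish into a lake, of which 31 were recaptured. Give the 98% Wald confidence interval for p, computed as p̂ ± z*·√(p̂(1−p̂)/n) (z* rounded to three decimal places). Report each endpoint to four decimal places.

(0.2608, 0.5142)

Sample proportion p̂ = 31/80 = 0.38750.
Standard error of p̂: √(0.237344/80) = √0.002966797 = 0.054468.
The 98% critical value is z* = 2.326.
Margin = 2.326·0.054468 = 0.12669.
Interval: 0.38750 ± 0.12669 → (0.2608, 0.5142).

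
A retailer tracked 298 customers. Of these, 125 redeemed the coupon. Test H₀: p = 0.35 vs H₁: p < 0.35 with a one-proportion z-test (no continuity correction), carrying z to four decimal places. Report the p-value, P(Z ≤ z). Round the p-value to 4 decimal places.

Sample proportion p̂ = 125/298 = 0.41946.
Null standard error: √(0.35·0.65/298) = √0.000763423 = 0.027630.
Test statistic (full precision, shown to 4 dp): z = (125/298 − 0.35)/SE₀ ≈ 2.5140.
From the standard normal, P(Z ≤ z) = 0.9940.

p-value = 0.9940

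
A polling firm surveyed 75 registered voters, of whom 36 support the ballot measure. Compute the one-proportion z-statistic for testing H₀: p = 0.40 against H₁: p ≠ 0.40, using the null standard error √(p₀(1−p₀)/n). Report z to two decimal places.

z = 1.41

p̂ = 36/75 = 0.48000.
SE₀ = √(0.40·0.60/75) = 0.056569.
z = (0.48000 − 0.40)/0.056569 = 0.08000/0.056569 = 1.41.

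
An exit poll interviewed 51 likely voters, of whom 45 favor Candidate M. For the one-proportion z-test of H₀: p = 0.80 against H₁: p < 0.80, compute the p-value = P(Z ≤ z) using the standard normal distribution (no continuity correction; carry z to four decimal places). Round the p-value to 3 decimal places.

p-value = 0.929

p̂ = 45/51 = 0.88235.
SE₀ = √(0.80·0.20/51) = 0.056011.
Test statistic (full precision, shown to 4 dp): z = (45/51 − 0.80)/SE₀ ≈ 1.4703.
p-value = P(Z ≤ z) with z = 1.4703 → 0.929.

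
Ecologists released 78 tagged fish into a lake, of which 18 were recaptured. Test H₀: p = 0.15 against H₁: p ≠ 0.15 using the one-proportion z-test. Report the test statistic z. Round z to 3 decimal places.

With x = 18 successes in n = 78, p̂ = 0.23077.
SE₀ = √(0.15·0.85/78) = 0.040430.
z = (0.23077 − 0.15)/0.040430 = 0.08077/0.040430 = 1.998.

z = 1.998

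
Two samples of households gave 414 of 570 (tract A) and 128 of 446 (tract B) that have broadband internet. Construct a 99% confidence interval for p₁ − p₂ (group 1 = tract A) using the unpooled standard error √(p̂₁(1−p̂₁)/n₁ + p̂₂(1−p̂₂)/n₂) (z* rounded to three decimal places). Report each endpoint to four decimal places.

p̂₁ = 414/570 = 0.72632, p̂₂ = 128/446 = 0.28700; p̂₁ − p̂₂ = 0.43932.
SE = √(0.000348739 + 0.000458810) = √0.000807549 = 0.028417.
For 99% confidence, z* = 2.576. Margin of error = 0.07320.
CI: 0.43932 ± 0.07320 = (0.3661, 0.5125).

(0.3661, 0.5125)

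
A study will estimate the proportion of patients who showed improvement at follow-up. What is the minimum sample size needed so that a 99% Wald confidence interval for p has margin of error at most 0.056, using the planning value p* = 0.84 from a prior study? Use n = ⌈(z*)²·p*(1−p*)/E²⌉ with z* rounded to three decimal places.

n = 285

z* = 2.576 at the 99% level.
p*(1−p*) = 0.84·0.16 = 0.1344.
Required n before rounding: 6.635776 × 0.1344 / 0.056² = 284.390.
⌈284.390⌉ = 285.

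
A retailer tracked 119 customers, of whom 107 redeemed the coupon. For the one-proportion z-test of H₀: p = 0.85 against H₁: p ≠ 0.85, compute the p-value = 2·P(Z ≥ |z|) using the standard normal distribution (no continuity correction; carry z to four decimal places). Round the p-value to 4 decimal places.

p-value = 0.1331

With x = 107 successes in n = 119, p̂ = 0.89916.
Null standard error: √(0.85·0.15/119) = √0.001071429 = 0.032733.
z = (p̂ − p₀)/SE = (107/119 − 0.85)/0.032733 ≈ 1.5019.
p-value = 2·P(Z ≥ |z|) with z = 1.5019 → 0.1331.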